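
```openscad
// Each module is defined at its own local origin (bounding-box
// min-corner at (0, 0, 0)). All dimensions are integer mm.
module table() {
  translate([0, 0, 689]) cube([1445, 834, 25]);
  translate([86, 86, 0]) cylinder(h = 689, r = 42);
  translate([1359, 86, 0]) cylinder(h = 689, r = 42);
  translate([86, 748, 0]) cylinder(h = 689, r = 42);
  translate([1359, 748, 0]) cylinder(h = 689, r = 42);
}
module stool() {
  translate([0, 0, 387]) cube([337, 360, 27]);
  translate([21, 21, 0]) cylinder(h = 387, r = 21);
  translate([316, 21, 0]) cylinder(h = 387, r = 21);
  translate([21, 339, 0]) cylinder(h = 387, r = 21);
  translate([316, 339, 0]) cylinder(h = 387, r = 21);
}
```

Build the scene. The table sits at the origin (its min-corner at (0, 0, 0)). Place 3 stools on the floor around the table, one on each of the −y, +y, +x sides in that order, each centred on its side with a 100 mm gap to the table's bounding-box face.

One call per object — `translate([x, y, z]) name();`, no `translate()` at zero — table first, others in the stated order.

table();
translate([554, -460, 0]) stool();
translate([554, 934, 0]) stool();
translate([1545, 237, 0]) stool();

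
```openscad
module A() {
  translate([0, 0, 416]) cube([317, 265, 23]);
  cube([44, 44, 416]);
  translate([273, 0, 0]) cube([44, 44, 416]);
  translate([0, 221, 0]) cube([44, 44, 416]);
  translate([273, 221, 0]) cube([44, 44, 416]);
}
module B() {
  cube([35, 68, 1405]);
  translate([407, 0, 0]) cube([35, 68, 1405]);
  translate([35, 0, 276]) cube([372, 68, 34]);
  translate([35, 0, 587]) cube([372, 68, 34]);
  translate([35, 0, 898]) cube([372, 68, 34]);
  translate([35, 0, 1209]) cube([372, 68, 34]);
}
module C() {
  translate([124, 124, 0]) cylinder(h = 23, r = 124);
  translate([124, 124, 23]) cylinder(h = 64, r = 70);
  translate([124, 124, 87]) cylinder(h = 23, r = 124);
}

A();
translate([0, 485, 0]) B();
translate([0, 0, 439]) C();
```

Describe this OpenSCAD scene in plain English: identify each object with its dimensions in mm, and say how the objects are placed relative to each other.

A is a simple wooden stool: a rectangular seat 317 mm (x) by 265 mm (y), 23 mm thick, top face at z = 439 mm, on four square legs, each 44×44 mm in cross-section. The legs rest on z = 0, each flush with a corner of the seat.

B is a wooden ladder with two side rails of 35×68 mm section and 1405 mm height, set 442 mm apart overall. Between them run 4 rectangular rungs (68 mm deep, 34 mm thick), front faces flush with the rails' −y face. The bottom of the first rung is 276 mm above the floor and each subsequent rung is 311 mm higher than the one below.

C is a spool: two coaxial disc flanges of radius 124 mm and thickness 23 mm, joined by a core cylinder of radius 70 mm and height 64 mm. The lower flange rests on z = 0 and the three cylinders share a vertical axis.

The ladder is on the floor beside the stool on its +y side. The spool is on top of the stool.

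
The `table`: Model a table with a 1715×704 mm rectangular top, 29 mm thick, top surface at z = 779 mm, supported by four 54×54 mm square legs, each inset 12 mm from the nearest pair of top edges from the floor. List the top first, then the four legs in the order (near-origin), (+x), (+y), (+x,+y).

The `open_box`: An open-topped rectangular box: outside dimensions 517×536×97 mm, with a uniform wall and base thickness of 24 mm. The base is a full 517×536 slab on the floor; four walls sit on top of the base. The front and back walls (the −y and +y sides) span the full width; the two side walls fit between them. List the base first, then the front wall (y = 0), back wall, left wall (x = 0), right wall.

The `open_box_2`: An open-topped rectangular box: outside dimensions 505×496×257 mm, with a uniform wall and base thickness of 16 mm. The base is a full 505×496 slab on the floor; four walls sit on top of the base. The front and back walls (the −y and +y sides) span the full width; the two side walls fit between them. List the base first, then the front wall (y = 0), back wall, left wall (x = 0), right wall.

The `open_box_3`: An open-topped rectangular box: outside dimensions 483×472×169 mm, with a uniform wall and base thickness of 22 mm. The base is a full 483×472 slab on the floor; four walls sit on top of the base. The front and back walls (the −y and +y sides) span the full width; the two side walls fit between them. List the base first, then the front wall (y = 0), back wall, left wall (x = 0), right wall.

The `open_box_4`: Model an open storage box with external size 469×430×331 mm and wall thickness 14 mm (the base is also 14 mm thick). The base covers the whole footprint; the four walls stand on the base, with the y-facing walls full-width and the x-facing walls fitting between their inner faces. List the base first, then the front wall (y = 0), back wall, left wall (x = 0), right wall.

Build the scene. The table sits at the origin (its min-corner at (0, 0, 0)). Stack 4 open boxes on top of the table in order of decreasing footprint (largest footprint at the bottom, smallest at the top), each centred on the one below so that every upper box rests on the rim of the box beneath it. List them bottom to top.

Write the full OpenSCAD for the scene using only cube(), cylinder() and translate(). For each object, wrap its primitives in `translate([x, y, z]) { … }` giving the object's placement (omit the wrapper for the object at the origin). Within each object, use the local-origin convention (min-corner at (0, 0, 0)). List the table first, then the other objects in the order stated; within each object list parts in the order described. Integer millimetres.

translate([0, 0, 750]) cube([1715, 704, 29]);
translate([12, 12, 0]) cube([54, 54, 750]);
translate([1649, 12, 0]) cube([54, 54, 750]);
translate([12, 638, 0]) cube([54, 54, 750]);
translate([1649, 638, 0]) cube([54, 54, 750]);
translate([599, 84, 779]) {
  cube([517, 536, 24]);
  translate([0, 0, 24]) cube([517, 24, 73]);
  translate([0, 512, 24]) cube([517, 24, 73]);
  translate([0, 24, 24]) cube([24, 488, 73]);
  translate([493, 24, 24]) cube([24, 488, 73]);
}
translate([605, 104, 876]) {
  cube([505, 496, 16]);
  translate([0, 0, 16]) cube([505, 16, 241]);
  translate([0, 480, 16]) cube([505, 16, 241]);
  translate([0, 16, 16]) cube([16, 464, 241]);
  translate([489, 16, 16]) cube([16, 464, 241]);
}
translate([616, 116, 1133]) {
  cube([483, 472, 22]);
  translate([0, 0, 22]) cube([483, 22, 147]);
  translate([0, 450, 22]) cube([483, 22, 147]);
  translate([0, 22, 22]) cube([22, 428, 147]);
  translate([461, 22, 22]) cube([22, 428, 147]);
}
translate([623, 137, 1302]) {
  cube([469, 430, 14]);
  translate([0, 0, 14]) cube([469, 14, 317]);
  translate([0, 416, 14]) cube([469, 14, 317]);
  translate([0, 14, 14]) cube([14, 402, 317]);
  translate([455, 14, 14]) cube([14, 402, 317]);
}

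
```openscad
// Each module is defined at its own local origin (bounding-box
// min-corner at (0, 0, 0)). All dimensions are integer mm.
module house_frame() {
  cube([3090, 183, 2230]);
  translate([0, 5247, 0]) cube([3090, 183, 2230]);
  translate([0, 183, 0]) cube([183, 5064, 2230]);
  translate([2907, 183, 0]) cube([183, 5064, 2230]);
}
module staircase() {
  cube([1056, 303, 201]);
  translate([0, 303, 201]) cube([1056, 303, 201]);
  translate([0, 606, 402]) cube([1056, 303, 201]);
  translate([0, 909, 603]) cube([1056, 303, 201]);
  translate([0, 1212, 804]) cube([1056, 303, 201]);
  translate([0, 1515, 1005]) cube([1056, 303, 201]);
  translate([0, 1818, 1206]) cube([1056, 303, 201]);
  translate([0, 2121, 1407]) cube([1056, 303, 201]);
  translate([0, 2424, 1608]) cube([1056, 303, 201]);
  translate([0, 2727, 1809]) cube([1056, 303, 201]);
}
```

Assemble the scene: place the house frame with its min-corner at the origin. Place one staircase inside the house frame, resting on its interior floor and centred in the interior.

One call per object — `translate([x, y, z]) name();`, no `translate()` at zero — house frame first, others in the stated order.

house_frame();
translate([1017, 1200, 0]) staircase();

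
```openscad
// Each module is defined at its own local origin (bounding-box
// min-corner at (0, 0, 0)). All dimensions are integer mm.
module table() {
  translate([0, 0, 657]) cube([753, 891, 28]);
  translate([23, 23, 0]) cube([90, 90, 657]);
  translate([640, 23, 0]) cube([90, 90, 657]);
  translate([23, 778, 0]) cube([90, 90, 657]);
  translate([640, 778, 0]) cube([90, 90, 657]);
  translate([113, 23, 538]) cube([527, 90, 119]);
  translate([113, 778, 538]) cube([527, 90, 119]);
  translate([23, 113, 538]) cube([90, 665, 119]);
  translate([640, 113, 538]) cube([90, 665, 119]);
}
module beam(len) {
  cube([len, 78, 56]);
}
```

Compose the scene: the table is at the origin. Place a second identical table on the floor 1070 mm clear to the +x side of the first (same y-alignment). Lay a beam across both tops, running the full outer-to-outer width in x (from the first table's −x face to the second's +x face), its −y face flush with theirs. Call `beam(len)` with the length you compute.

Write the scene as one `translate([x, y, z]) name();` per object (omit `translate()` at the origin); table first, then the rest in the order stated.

table();
translate([1823, 0, 0]) table();
translate([0, 0, 685]) beam(2576);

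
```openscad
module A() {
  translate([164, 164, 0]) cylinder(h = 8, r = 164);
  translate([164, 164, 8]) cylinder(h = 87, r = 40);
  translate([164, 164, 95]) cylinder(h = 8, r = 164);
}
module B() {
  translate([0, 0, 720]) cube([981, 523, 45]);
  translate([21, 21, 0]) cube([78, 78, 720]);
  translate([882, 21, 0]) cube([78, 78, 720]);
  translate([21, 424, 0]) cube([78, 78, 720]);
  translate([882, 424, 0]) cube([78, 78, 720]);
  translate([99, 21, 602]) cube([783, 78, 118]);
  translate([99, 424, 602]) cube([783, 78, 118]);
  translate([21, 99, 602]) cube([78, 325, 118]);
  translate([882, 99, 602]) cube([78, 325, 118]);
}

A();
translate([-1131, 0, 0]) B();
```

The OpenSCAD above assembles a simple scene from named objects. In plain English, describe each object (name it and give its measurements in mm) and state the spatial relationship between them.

A is a spool: two coaxial disc flanges of radius 164 mm and thickness 8 mm, joined by a core cylinder of radius 40 mm and height 87 mm. The lower flange rests on z = 0 and the three cylinders share a vertical axis.

B is a table: top 981 mm (x) × 523 mm (y), 45 mm thick, upper face at z = 765 mm, on four 78×78 mm square legs, each inset 21 mm from the nearest pair of top edges, running from z = 0 to the bottom of the top. Four apron rails, 78 mm thick and 118 mm tall, run between adjacent legs with their top edges flush with the underside of the top and their outer faces flush with the legs' outer faces.

The table is on the floor beside the spool on its −x side.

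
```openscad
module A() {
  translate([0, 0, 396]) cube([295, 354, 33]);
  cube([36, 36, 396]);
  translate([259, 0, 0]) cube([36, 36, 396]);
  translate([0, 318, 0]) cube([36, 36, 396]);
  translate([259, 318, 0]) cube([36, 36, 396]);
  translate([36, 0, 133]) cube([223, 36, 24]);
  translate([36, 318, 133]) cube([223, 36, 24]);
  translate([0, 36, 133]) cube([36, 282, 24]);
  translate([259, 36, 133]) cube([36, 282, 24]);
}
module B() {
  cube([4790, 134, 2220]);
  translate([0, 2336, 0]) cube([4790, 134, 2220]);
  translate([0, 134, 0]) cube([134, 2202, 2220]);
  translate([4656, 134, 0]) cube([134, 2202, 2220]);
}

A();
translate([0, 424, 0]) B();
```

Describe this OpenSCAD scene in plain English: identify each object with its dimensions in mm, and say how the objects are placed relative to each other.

A is a four-legged stool. The seat is 295×354 mm, 33 mm thick, top at z = 429 mm. It stands on four square legs, each 36×36 mm in cross-section, from z = 0 to the seat underside, each flush with a corner of the seat. Four stretchers, 36 mm wide and 24 mm tall, connect adjacent legs with their undersides at z = 133 mm, each running between the inner faces of the legs it joins and aligned with the legs' outer faces on the other axis.

B is the wall frame of a small rectangular building: four walls, each 2220 mm tall and 134 mm thick, enclosing a footprint 4790 mm (x) by 2470 mm (y) outside-to-outside, with no floor or roof. The front and back walls (the −y and +y sides) span the full width; the two side walls fit between them.

The house frame is on the floor beside the stool on its +y side.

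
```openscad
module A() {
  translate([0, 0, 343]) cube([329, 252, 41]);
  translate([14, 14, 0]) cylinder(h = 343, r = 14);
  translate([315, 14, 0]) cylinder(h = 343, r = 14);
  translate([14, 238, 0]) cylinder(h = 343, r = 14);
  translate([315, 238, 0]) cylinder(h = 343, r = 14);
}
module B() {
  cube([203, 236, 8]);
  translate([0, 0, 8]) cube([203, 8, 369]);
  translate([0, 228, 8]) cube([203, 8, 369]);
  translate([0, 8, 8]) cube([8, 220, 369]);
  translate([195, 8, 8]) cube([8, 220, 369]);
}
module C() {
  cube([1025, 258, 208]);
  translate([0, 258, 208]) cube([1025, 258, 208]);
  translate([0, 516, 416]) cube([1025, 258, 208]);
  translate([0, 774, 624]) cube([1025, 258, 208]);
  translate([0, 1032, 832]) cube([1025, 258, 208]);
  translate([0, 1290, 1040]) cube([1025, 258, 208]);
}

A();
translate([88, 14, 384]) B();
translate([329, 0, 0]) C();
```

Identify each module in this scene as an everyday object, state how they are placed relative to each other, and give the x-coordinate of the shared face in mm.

A is a stool. B is an open box. C is a staircase. The open box is on top of the stool. The staircase is against the stool's +x side, with their −y faces flush. The x-coordinate of the shared face is 329 mm.

The stool's +x face and the staircase's −x face are both at x = 329 mm.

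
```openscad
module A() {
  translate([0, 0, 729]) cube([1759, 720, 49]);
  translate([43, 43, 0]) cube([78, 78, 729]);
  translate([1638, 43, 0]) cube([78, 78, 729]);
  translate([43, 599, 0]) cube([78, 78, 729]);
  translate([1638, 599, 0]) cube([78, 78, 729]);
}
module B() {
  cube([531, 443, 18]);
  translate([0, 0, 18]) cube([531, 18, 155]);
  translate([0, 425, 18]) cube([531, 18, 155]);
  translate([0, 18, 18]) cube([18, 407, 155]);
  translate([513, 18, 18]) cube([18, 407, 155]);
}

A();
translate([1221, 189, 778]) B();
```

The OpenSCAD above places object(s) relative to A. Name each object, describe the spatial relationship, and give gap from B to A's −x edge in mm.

A is a table. B is an open box. The open box is on top of the table. The gap from the open box to the table's −x edge is 1221 mm.

The open box's min-x is at 1221; the table's min-x is 0; gap = 1221 mm.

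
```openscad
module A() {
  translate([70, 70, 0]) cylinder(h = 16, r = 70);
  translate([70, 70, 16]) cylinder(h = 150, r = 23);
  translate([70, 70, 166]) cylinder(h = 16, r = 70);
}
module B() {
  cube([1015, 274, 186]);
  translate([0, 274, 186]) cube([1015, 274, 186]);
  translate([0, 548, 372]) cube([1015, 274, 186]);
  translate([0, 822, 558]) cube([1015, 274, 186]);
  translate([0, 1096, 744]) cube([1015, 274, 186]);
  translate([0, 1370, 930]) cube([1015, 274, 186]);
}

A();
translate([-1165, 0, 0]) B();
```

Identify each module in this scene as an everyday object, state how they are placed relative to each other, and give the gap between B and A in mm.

A is a spool. B is a staircase. The staircase is on the floor beside the spool on its −x side. The gap between the staircase and the spool is 150 mm.

The staircase's nearest face is 150 mm from the spool's −x face.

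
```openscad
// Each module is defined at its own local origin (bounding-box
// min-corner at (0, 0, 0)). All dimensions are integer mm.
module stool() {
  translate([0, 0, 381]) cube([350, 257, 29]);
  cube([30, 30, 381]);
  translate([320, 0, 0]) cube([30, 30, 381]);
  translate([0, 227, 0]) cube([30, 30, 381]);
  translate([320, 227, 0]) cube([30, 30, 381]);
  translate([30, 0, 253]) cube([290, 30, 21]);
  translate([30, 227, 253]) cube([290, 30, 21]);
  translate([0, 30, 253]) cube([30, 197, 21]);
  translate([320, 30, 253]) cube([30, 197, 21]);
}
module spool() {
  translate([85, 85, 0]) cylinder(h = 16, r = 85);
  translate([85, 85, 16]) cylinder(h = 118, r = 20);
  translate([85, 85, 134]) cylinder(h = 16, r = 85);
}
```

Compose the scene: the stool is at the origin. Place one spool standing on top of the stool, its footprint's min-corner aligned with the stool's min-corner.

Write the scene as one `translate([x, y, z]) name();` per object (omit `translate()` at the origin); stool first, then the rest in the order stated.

stool();
translate([0, 0, 410]) spool();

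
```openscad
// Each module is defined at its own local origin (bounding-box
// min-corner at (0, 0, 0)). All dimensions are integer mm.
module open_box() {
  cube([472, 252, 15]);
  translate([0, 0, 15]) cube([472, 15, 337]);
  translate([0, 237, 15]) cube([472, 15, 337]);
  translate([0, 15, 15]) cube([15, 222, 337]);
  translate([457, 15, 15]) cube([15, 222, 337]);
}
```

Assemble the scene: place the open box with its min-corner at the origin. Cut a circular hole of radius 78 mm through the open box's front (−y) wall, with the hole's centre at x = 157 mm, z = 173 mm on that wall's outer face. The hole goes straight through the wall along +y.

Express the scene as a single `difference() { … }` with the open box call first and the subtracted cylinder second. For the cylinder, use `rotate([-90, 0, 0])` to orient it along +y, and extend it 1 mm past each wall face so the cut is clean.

difference() {
  open_box();
  translate([157, -1, 173]) rotate([-90, 0, 0]) cylinder(h = 17, r = 78);
}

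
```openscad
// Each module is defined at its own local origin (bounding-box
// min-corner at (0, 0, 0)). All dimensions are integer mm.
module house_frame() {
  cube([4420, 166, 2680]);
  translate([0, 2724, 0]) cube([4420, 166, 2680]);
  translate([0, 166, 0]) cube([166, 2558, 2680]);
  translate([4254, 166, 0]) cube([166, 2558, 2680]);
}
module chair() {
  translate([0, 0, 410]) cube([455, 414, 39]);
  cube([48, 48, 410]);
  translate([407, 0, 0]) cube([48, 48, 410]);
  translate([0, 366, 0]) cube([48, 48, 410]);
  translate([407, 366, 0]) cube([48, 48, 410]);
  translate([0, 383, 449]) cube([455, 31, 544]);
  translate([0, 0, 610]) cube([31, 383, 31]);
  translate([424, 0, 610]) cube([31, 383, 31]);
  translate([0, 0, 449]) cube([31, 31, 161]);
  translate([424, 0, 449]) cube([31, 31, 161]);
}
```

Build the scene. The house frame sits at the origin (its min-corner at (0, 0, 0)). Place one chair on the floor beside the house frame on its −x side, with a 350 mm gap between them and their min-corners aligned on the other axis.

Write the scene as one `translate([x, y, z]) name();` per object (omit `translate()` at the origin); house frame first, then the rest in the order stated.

house_frame();
translate([-805, 0, 0]) chair();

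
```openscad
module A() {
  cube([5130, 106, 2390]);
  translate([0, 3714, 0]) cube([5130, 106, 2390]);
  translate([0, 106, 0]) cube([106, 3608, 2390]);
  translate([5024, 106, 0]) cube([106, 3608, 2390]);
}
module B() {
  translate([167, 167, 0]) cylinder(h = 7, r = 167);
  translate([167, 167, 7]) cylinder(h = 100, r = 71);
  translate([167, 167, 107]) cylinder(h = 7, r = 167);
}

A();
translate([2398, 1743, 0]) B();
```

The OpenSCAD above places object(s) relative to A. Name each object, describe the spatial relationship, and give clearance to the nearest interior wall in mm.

A is a house frame. B is a spool. The spool sits inside the house frame, centred. The clearance to the nearest interior wall is 1637 mm.

Clearances: x = 2292, y = 1637; minimum 1637 mm.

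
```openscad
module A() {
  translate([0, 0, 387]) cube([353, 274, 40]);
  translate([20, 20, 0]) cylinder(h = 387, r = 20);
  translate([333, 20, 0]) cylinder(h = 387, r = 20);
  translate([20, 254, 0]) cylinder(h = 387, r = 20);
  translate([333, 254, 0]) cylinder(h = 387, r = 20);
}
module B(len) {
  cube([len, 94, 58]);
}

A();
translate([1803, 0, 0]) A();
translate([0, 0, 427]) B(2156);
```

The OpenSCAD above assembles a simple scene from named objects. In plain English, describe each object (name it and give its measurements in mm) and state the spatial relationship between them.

A is a simple wooden stool: a rectangular seat 353 mm (x) by 274 mm (y), 40 mm thick, top face at z = 427 mm, on four round legs, each 40 mm in diameter. The legs rest on z = 0, each leg's axis is inset half a diameter from the nearest pair of seat edges (so the leg's bounding box is flush with the corner).

B is a rectangular beam 2156 mm long (x), 94 mm deep (y), 58 mm thick (z).

The beam spans the tops of two stools placed 1450 mm apart, resting at z = 427 mm.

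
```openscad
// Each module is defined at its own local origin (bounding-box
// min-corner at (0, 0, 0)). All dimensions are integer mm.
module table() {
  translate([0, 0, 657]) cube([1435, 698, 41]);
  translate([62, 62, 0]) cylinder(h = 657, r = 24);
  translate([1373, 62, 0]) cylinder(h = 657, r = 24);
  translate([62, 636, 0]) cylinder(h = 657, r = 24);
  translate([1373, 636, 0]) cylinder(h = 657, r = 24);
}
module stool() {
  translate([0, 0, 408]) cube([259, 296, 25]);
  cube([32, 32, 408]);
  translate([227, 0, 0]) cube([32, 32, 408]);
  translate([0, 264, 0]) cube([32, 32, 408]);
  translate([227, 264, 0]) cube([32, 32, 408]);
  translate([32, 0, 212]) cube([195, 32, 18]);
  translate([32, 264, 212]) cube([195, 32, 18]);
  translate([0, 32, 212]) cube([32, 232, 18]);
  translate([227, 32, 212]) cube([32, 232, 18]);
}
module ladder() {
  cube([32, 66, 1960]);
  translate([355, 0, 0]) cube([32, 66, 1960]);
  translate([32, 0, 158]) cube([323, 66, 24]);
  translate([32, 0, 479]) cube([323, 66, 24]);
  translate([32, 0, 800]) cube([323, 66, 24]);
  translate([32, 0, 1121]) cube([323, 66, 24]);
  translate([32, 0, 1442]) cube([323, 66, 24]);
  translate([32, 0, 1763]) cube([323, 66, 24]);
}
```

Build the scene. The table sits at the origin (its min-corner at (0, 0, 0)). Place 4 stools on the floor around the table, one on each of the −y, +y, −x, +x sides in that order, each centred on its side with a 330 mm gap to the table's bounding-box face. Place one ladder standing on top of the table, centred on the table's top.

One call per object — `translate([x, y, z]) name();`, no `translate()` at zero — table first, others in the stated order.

table();
translate([588, -626, 0]) stool();
translate([588, 1028, 0]) stool();
translate([-589, 201, 0]) stool();
translate([1765, 201, 0]) stool();
translate([524, 316, 698]) ladder();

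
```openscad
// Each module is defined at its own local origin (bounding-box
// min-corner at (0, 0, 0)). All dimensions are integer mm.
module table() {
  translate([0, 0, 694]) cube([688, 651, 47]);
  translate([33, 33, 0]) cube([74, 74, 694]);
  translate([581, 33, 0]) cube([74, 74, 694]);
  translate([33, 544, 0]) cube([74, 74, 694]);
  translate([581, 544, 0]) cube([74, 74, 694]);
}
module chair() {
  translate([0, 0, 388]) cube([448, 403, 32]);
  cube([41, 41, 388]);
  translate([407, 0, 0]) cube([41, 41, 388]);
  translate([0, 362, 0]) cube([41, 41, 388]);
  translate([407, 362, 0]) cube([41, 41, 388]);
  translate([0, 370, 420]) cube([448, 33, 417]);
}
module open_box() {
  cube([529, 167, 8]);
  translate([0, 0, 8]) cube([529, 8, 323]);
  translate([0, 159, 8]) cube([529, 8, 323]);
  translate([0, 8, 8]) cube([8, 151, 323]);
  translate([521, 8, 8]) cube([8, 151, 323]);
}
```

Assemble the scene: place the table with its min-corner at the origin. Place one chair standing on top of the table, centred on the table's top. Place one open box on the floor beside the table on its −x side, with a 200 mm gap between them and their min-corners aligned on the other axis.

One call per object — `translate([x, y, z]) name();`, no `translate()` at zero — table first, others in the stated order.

table();
translate([120, 124, 741]) chair();
translate([-729, 0, 0]) open_box();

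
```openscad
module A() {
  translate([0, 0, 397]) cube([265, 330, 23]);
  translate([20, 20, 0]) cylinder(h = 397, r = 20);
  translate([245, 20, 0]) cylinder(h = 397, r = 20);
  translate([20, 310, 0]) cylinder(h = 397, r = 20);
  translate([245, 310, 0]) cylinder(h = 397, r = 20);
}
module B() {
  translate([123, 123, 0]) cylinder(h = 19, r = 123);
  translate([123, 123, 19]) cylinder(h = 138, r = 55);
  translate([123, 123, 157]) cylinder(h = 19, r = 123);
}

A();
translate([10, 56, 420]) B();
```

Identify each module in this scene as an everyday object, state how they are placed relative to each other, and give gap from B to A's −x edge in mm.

A is a stool. B is a spool. The spool is on top of the stool. The gap from the spool to the stool's −x edge is 10 mm.

The spool's min-x is at 10; the stool's min-x is 0; gap = 10 mm.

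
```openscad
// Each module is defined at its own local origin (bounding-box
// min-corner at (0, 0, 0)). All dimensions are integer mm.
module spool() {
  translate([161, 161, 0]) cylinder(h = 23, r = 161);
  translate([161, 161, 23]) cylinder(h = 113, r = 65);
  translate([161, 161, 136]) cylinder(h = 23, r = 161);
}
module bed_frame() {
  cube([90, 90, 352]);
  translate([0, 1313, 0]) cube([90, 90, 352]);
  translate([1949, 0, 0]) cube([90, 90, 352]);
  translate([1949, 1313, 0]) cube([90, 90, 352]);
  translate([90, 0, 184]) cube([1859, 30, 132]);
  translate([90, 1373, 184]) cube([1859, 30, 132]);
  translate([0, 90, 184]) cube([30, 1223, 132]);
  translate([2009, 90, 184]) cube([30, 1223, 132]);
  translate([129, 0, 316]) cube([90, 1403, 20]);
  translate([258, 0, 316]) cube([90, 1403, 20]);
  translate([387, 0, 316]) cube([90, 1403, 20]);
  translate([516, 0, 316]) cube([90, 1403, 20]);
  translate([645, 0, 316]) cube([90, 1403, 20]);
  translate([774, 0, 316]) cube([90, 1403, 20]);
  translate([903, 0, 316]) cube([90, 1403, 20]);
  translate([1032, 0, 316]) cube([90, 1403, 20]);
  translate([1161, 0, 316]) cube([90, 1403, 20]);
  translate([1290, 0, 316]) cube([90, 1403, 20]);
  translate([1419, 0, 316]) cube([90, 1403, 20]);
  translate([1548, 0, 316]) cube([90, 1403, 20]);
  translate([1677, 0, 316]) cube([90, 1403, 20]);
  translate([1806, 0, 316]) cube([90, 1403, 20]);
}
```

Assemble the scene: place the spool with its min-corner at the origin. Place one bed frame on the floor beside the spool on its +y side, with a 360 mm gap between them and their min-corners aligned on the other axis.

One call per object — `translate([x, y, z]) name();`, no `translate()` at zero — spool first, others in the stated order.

spool();
translate([0, 682, 0]) bed_frame();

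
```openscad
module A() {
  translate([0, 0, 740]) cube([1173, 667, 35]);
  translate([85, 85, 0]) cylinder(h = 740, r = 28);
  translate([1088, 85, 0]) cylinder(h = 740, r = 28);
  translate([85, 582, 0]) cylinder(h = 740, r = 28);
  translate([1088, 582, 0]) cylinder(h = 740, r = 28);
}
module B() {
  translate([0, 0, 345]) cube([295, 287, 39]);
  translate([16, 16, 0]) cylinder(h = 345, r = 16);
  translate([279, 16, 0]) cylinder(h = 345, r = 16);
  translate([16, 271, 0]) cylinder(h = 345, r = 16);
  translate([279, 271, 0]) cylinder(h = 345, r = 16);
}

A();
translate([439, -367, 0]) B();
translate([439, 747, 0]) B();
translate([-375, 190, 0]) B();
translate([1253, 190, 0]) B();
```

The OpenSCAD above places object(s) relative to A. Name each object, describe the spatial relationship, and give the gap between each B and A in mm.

Each stool's nearest face is 80 mm from the table's bounding box.

A is a table. B is a stool. Four stools sit around the table at the −y, +y, −x, +x sides. The gap between each stool and the table is 80 mm.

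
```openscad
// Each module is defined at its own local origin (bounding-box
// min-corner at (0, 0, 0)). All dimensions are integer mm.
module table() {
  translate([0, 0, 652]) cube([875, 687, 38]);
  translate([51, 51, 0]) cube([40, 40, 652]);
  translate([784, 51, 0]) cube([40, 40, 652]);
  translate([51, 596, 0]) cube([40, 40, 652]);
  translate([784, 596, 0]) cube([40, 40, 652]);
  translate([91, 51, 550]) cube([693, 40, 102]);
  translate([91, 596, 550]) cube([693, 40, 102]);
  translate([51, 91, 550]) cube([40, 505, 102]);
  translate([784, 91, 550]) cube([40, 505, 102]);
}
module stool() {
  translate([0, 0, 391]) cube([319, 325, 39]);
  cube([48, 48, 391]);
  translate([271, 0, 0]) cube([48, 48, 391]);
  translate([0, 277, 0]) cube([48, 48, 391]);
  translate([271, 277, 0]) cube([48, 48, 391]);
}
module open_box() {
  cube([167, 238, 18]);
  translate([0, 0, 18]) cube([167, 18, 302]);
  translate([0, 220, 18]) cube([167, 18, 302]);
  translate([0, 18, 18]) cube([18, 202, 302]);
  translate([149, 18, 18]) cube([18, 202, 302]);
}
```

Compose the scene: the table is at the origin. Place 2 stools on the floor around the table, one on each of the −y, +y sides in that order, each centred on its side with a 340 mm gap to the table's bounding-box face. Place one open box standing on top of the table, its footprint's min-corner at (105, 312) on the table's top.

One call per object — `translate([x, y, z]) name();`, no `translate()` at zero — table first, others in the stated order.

table();
translate([278, -665, 0]) stool();
translate([278, 1027, 0]) stool();
translate([105, 312, 690]) open_box();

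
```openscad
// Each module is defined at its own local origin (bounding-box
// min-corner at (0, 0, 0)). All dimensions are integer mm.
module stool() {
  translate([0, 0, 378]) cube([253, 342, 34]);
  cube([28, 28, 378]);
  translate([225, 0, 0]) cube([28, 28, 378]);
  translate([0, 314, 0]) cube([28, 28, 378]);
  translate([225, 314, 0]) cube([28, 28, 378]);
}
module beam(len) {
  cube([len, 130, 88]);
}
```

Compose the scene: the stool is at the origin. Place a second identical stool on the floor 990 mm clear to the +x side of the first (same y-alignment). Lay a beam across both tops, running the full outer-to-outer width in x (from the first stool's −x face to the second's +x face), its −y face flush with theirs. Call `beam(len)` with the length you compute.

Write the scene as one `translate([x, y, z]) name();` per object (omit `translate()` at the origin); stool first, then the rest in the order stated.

stool();
translate([1243, 0, 0]) stool();
translate([0, 0, 412]) beam(1496);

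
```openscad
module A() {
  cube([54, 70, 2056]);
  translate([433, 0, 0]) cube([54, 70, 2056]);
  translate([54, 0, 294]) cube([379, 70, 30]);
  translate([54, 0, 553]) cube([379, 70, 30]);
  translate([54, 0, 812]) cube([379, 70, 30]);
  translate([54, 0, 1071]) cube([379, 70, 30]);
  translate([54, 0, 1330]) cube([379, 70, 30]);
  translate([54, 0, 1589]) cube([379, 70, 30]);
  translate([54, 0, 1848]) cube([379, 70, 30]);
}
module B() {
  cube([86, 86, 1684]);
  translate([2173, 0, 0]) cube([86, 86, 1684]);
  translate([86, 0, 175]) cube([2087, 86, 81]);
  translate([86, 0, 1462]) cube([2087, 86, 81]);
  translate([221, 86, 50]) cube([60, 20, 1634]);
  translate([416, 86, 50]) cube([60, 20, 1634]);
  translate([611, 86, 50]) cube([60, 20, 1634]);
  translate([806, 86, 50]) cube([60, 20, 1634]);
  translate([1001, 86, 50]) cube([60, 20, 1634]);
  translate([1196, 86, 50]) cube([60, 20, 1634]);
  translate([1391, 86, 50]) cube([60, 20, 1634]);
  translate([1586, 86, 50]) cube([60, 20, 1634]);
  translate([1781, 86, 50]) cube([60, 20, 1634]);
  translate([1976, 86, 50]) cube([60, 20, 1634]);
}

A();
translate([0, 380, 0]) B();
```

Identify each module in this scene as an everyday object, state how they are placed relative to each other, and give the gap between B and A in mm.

The fence section's nearest face is 310 mm from the ladder's +y face.

A is a ladder. B is a fence section. The fence section is on the floor beside the ladder on its +y side. The gap between the fence section and the ladder is 310 mm.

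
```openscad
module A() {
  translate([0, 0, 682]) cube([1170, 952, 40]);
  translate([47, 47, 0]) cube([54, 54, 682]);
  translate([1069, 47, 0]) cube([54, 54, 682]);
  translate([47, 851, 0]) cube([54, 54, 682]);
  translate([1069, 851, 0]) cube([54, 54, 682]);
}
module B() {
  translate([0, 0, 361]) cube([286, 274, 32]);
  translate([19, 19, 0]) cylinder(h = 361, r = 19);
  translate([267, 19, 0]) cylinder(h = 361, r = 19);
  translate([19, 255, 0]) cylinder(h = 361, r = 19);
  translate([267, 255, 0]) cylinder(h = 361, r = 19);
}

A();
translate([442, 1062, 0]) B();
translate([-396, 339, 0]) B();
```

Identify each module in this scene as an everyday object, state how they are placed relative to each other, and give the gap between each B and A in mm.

A is a table. B is a stool. Two stools sit around the table at the +y, −x sides. The gap between each stool and the table is 110 mm.

Each stool's nearest face is 110 mm from the table's bounding box.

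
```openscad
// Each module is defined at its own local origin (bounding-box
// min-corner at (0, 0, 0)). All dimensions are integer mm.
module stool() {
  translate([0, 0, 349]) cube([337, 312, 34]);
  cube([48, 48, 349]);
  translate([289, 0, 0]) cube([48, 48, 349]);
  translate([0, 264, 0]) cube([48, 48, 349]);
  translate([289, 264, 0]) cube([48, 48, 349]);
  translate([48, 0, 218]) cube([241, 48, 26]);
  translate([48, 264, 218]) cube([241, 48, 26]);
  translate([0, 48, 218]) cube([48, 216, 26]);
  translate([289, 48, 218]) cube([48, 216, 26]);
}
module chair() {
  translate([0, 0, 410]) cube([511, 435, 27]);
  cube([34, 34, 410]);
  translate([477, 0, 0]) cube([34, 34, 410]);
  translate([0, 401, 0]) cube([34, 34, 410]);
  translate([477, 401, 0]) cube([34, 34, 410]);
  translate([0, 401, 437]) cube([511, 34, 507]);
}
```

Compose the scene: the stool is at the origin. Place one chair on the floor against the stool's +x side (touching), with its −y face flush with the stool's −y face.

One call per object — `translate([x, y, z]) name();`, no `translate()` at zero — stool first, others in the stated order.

stool();
translate([337, 0, 0]) chair();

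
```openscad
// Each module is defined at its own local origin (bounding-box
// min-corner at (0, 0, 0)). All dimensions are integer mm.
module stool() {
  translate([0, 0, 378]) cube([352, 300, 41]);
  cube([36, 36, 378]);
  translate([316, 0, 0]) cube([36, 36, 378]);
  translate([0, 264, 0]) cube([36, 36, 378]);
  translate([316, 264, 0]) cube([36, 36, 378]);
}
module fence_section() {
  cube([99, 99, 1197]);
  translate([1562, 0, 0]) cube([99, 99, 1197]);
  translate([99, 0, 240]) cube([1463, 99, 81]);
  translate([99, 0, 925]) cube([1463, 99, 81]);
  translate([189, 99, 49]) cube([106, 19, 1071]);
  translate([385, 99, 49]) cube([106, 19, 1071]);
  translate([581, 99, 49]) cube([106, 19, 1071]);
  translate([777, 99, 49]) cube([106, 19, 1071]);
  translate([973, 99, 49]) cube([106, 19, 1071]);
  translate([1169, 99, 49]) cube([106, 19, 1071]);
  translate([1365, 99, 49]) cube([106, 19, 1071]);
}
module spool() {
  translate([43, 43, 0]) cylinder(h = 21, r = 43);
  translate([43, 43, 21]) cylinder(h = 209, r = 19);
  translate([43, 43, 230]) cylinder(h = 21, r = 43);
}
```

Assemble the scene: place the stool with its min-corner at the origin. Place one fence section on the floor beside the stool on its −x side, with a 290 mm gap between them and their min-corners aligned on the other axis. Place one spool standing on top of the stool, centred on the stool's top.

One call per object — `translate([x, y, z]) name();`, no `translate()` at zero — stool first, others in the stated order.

stool();
translate([-1951, 0, 0]) fence_section();
translate([133, 107, 419]) spool();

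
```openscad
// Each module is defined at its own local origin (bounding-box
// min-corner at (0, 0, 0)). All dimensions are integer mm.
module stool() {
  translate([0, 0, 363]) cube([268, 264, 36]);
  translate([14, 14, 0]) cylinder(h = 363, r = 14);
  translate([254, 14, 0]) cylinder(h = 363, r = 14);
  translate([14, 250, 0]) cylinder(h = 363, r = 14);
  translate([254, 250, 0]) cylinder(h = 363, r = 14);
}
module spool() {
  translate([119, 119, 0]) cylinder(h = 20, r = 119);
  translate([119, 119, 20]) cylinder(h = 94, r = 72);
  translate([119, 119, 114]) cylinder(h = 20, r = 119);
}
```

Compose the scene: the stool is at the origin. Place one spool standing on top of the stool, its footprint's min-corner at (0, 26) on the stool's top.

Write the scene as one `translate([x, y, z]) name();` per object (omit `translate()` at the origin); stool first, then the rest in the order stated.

stool();
translate([0, 26, 399]) spool();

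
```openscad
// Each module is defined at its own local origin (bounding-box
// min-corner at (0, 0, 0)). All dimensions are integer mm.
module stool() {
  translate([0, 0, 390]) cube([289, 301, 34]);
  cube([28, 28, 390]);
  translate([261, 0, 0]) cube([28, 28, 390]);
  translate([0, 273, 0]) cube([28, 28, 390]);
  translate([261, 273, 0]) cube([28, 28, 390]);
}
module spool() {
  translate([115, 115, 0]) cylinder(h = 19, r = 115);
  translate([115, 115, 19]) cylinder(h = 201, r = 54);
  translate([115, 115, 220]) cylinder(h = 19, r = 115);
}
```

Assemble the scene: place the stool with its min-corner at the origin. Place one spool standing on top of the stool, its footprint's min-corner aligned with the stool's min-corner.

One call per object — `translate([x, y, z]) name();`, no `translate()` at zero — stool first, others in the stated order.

stool();
translate([0, 0, 424]) spool();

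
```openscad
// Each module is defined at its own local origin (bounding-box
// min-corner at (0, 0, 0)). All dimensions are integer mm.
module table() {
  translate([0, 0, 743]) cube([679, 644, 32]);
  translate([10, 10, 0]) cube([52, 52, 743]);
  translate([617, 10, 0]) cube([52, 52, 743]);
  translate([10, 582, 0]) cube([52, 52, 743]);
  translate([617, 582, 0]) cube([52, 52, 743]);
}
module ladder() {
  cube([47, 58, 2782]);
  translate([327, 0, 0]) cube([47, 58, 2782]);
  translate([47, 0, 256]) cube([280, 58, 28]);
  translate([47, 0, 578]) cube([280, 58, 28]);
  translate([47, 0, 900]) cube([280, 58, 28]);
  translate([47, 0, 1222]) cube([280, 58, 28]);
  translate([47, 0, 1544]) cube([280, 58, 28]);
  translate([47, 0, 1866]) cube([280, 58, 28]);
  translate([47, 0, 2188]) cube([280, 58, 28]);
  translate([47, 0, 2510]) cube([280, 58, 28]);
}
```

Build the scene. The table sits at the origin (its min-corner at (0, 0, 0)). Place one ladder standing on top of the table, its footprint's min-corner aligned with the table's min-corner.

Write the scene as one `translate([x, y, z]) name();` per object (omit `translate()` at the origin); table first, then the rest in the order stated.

table();
translate([0, 0, 775]) ladder();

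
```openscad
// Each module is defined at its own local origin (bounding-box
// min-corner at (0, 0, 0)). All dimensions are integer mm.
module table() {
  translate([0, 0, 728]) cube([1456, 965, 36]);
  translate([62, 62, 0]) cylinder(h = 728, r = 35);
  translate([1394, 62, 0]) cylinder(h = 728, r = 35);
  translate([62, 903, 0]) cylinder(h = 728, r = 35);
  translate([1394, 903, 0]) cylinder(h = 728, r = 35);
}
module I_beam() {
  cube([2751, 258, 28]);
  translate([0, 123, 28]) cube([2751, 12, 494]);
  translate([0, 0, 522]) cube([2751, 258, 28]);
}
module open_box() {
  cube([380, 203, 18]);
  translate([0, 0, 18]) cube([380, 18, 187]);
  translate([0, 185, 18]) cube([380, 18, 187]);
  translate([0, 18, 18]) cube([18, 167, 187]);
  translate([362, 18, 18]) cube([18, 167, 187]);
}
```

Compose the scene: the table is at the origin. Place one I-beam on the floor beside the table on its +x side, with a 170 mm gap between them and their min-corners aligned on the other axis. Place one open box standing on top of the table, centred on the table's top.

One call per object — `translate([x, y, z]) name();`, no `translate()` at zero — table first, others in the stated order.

table();
translate([1626, 0, 0]) I_beam();
translate([538, 381, 764]) open_box();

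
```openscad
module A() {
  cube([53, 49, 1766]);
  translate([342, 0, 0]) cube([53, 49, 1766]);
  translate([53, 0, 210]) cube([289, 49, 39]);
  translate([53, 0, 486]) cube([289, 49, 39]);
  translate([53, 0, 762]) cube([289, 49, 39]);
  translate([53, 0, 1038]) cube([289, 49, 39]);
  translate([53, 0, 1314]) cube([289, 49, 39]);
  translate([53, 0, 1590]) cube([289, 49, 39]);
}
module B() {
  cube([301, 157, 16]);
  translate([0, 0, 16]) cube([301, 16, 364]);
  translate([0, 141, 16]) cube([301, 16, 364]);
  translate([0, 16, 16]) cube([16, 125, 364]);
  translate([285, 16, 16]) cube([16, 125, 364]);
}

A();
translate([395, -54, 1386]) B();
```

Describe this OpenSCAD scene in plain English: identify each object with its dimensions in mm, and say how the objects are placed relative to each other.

A is a wooden ladder with two side rails of 53×49 mm section and 1766 mm height, set 395 mm apart overall. Between them run 6 rectangular rungs (49 mm deep, 39 mm thick), front faces flush with the rails' −y face. The bottom of the first rung is 210 mm above the floor and each subsequent rung is 276 mm higher than the one below.

B is an open storage box with external size 301×157×380 mm and wall thickness 16 mm (the base is also 16 mm thick). The base covers the whole footprint; the four walls stand on the base, with the y-facing walls full-width and the x-facing walls fitting between their inner faces.

The open box is beside the ladder with their tops flush at z = 1766.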